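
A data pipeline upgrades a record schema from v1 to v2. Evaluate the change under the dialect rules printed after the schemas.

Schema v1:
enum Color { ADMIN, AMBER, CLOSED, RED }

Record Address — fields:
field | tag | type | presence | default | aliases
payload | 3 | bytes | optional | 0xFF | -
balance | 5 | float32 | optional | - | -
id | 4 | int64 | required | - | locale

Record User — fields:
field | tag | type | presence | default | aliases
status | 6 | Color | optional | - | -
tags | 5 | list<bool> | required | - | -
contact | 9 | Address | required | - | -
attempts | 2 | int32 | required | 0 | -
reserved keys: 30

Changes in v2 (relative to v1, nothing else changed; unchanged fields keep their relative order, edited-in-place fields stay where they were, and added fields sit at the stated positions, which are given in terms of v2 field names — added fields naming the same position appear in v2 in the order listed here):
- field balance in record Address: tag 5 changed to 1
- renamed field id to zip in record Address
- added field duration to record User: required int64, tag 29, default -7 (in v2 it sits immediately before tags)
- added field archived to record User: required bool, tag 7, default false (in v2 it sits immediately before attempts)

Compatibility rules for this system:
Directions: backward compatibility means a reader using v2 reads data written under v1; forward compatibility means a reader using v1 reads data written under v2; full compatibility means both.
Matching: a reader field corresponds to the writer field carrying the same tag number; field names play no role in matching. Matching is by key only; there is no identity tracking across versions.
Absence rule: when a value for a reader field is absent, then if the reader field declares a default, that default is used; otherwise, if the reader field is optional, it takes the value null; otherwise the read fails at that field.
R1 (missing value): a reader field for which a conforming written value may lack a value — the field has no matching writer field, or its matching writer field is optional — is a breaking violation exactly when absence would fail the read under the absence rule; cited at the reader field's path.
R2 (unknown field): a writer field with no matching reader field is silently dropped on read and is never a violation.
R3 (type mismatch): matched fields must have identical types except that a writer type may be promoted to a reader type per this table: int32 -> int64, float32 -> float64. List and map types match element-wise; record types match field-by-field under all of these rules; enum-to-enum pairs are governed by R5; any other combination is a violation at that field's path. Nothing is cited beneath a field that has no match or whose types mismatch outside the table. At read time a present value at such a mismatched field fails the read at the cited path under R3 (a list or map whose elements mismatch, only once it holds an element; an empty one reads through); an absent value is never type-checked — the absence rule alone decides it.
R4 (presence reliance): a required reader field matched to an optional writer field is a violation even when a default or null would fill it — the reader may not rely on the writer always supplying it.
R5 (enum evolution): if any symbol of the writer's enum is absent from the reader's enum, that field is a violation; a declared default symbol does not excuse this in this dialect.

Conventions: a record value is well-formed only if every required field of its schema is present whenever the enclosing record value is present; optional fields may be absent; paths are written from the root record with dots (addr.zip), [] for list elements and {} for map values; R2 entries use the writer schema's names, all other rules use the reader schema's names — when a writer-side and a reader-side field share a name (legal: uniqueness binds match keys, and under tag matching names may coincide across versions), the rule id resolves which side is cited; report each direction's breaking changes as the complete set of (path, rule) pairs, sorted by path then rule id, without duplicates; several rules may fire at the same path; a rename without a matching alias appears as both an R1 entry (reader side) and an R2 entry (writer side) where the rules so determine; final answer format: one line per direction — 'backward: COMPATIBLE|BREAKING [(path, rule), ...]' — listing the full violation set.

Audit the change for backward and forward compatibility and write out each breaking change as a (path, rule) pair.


arrows below run writer -> reader for User
backward on User — v2 reading data written by v1:
  status <- status (Color -> Color, writer optional)
  duration: no writer-side match
  tags <- tags (list<bool> -> list<bool>, writer required)
  contact <- contact (Address -> Address, writer required)
  archived: no writer-side match
  attempts <- attempts (int32 -> int32, writer required)
  contact.payload <- contact.payload (bytes -> bytes, writer optional)
  contact.balance: no writer-side match
  contact.zip <- contact.id (int64 -> int64, writer required)
  writer contact.balance: unknown to reader
  => no violations; backward on User: COMPATIBLE
forward on User — v1 reading data written by v2:
  status <- status (Color -> Color, writer optional)
  tags <- tags (list<bool> -> list<bool>, writer required)
  contact <- contact (Address -> Address, writer required)
  attempts <- attempts (int32 -> int32, writer required)
  writer duration: unknown to reader
  writer archived: unknown to reader
  contact.payload <- contact.payload (bytes -> bytes, writer optional)
  contact.balance: no writer-side match
  contact.id <- contact.zip (int64 -> int64, writer required)
  writer contact.balance: unknown to reader
  => no violations; forward on User: COMPATIBLE

backward: COMPATIBLE []; forward: COMPATIBLE []


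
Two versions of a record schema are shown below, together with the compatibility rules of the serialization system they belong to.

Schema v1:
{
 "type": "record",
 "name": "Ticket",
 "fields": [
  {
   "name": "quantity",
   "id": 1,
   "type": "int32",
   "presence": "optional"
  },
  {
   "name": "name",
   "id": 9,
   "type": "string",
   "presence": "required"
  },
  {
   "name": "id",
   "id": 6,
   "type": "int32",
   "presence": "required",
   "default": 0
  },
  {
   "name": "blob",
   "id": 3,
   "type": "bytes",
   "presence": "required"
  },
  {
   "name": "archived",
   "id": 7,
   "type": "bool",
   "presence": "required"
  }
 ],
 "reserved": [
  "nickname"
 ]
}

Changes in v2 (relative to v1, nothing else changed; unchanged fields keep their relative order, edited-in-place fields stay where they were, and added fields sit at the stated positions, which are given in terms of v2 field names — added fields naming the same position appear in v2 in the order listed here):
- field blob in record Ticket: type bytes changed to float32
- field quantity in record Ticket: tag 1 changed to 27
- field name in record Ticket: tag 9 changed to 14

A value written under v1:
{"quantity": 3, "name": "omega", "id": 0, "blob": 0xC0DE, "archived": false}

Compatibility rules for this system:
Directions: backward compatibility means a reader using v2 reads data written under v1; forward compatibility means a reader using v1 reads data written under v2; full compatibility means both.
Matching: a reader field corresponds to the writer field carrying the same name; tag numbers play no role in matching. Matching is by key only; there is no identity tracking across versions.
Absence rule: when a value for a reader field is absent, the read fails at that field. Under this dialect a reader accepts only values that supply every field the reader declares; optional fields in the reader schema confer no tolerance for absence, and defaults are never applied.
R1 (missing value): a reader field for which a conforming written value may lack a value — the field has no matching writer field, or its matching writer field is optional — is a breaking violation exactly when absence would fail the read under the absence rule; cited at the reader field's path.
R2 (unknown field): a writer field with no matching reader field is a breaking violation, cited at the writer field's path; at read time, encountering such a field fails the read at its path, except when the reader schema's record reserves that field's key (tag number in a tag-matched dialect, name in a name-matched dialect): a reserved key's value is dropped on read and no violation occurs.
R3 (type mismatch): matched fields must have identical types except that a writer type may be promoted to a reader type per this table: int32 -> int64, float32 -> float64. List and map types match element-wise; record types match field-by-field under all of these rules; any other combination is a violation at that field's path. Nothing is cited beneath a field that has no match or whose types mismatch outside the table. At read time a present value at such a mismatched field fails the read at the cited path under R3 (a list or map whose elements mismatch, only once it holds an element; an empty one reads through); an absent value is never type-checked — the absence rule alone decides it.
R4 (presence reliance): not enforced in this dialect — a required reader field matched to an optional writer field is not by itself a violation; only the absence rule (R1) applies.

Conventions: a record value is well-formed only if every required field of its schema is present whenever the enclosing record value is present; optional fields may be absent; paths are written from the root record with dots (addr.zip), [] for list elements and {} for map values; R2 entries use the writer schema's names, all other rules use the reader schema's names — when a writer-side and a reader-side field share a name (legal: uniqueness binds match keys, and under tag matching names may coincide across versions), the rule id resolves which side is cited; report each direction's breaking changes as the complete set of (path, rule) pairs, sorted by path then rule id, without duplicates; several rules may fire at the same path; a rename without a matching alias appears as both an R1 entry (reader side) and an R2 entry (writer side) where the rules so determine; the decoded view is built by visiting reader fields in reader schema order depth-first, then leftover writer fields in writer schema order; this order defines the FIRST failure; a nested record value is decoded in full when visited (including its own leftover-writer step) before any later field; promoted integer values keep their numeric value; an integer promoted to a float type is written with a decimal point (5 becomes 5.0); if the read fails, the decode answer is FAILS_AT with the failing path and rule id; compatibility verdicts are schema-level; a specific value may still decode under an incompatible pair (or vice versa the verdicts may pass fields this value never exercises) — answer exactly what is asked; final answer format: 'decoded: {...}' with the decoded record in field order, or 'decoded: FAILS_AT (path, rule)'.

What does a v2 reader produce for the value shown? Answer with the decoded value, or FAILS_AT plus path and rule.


the writer's type comes first in each Ticket pair
migrating the Ticket value to v2:
  quantity := 3
  name := "omega"
  id := 0
  read fails at blob under R3
  => FAILS_AT (blob, R3)
remaining Ticket differences; none change what is asked:
  field quantity in record Ticket: tag 1 changed to 27 -> fires no rule on Ticket under this dialect and leaves the result unchanged
  field name in record Ticket: tag 9 changed to 14 -> fires no rule on Ticket under this dialect and leaves the result unchanged

decoded: FAILS_AT (blob, R3)


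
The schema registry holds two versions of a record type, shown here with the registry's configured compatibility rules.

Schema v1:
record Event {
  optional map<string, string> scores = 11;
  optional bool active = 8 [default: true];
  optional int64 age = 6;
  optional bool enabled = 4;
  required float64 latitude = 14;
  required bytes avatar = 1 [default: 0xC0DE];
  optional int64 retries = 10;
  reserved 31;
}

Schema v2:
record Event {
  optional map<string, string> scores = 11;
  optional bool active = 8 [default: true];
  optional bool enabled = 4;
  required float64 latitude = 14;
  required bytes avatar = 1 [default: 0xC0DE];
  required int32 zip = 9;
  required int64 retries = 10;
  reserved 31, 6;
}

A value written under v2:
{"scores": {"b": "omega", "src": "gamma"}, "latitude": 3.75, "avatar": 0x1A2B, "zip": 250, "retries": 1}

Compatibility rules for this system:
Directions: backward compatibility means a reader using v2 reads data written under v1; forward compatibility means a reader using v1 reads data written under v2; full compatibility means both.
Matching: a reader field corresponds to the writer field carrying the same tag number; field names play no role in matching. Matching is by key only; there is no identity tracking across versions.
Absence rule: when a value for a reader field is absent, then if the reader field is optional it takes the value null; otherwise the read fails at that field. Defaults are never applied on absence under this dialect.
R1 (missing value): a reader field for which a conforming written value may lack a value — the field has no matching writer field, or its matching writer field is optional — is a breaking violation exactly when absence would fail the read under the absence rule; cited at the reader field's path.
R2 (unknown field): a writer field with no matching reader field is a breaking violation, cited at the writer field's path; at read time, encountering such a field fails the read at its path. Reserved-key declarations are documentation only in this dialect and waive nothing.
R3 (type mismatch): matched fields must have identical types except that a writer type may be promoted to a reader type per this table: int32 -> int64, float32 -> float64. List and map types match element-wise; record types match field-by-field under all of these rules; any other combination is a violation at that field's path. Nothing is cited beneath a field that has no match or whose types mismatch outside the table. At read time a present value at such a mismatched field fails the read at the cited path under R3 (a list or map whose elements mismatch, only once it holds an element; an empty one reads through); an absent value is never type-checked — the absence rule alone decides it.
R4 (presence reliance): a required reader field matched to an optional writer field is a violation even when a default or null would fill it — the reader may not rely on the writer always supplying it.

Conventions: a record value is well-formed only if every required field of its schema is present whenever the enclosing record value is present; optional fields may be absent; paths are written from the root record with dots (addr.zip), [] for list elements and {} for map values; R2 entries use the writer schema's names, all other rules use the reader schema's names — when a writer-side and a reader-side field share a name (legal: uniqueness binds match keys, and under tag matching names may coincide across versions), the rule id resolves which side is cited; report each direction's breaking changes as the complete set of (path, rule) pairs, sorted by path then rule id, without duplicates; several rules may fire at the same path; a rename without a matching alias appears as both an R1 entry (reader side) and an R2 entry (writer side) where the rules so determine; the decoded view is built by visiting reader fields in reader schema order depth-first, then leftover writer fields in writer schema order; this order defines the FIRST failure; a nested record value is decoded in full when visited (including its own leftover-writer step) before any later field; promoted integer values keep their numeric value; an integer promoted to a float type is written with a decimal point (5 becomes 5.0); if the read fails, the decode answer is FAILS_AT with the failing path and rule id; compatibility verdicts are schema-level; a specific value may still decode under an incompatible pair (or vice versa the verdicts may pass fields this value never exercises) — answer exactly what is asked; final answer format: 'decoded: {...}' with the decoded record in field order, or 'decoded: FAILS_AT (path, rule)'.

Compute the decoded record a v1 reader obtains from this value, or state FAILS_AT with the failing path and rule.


the writer's type comes first in each Event pair
decode walk for Event under reader schema v1:
  scores := {"b": "omega", "src": "gamma"}
  active := null (absent, optional -> null)
  age := null (absent, optional -> null)
  enabled := null (absent, optional -> null)
  latitude := 3.75
  avatar := 0x1A2B
  retries := 1
  read fails at zip under R2 (unknown field)
  => FAILS_AT (zip, R2)
checking off the Event differences that do not matter here:
  field retries in record Event: optional changed to required -> shifts the Event verdicts, not this decode
  removed field age from record Event (its key 6 joins the reserved list) -> shifts the Event verdicts, not this decode

decoded: FAILS_AT (zip, R2)


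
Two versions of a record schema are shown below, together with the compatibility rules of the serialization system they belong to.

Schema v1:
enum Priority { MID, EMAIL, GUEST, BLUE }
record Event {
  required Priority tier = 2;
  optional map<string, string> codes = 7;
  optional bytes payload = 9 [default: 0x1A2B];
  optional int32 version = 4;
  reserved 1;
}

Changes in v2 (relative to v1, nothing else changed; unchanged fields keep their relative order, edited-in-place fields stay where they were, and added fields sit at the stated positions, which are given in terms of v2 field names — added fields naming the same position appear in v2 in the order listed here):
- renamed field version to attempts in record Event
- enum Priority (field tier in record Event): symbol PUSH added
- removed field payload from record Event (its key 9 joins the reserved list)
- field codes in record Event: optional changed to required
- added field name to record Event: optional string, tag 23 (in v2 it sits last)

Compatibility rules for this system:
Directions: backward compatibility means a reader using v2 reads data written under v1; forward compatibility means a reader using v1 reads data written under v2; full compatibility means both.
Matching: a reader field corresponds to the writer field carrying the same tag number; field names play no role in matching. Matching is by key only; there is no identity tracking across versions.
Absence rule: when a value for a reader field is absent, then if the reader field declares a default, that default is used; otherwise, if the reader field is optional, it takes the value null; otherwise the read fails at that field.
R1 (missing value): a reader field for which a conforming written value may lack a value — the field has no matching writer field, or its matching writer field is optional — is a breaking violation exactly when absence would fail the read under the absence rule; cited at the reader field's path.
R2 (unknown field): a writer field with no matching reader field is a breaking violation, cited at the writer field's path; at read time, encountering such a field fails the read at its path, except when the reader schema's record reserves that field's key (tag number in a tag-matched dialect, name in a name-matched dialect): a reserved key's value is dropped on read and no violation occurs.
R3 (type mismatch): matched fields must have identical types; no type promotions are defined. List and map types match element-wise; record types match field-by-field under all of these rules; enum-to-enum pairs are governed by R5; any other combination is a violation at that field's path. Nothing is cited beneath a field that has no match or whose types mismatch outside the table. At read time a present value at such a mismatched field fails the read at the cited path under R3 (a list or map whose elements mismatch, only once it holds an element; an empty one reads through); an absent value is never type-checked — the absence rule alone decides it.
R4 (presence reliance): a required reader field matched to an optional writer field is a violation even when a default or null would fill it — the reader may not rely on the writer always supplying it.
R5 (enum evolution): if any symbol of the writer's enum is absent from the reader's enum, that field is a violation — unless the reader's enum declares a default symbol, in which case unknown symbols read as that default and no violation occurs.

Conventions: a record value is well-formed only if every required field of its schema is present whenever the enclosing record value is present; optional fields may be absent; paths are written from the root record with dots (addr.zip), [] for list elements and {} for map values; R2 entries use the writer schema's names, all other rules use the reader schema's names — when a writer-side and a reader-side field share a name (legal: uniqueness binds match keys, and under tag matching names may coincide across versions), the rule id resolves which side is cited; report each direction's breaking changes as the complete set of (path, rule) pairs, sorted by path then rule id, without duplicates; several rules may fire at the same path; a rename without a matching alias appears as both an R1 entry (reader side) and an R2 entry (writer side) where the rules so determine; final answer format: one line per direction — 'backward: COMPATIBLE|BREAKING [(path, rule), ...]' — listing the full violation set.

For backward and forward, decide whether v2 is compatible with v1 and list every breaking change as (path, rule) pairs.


the writer's type comes first in each Event pair
checking backward for Event: reader v2 against writer v1:
  tier <- tier (Priority -> Priority, writer required)
  codes <- codes (map<string, string> -> map<string, string>, writer optional)
  attempts <- version (int32 -> int32, writer optional)
  name: no writer match
  payload (writer side), unknown to reader
  violation R1 at codes
  violation R4 at codes
  => backward: BREAKING (2)
checking forward for Event: reader v1 against writer v2:
  tier <- tier (Priority -> Priority, writer required)
  codes <- codes (map<string, string> -> map<string, string>, writer required)
  payload: no writer match
  version <- attempts (int32 -> int32, writer optional)
  name (writer side), unknown to reader
  violation R2 at name
  violation R5 at tier
  => forward: BREAKING (2)

backward: BREAKING [(codes, R1), (codes, R4)]; forward: BREAKING [(name, R2), (tier, R5)]


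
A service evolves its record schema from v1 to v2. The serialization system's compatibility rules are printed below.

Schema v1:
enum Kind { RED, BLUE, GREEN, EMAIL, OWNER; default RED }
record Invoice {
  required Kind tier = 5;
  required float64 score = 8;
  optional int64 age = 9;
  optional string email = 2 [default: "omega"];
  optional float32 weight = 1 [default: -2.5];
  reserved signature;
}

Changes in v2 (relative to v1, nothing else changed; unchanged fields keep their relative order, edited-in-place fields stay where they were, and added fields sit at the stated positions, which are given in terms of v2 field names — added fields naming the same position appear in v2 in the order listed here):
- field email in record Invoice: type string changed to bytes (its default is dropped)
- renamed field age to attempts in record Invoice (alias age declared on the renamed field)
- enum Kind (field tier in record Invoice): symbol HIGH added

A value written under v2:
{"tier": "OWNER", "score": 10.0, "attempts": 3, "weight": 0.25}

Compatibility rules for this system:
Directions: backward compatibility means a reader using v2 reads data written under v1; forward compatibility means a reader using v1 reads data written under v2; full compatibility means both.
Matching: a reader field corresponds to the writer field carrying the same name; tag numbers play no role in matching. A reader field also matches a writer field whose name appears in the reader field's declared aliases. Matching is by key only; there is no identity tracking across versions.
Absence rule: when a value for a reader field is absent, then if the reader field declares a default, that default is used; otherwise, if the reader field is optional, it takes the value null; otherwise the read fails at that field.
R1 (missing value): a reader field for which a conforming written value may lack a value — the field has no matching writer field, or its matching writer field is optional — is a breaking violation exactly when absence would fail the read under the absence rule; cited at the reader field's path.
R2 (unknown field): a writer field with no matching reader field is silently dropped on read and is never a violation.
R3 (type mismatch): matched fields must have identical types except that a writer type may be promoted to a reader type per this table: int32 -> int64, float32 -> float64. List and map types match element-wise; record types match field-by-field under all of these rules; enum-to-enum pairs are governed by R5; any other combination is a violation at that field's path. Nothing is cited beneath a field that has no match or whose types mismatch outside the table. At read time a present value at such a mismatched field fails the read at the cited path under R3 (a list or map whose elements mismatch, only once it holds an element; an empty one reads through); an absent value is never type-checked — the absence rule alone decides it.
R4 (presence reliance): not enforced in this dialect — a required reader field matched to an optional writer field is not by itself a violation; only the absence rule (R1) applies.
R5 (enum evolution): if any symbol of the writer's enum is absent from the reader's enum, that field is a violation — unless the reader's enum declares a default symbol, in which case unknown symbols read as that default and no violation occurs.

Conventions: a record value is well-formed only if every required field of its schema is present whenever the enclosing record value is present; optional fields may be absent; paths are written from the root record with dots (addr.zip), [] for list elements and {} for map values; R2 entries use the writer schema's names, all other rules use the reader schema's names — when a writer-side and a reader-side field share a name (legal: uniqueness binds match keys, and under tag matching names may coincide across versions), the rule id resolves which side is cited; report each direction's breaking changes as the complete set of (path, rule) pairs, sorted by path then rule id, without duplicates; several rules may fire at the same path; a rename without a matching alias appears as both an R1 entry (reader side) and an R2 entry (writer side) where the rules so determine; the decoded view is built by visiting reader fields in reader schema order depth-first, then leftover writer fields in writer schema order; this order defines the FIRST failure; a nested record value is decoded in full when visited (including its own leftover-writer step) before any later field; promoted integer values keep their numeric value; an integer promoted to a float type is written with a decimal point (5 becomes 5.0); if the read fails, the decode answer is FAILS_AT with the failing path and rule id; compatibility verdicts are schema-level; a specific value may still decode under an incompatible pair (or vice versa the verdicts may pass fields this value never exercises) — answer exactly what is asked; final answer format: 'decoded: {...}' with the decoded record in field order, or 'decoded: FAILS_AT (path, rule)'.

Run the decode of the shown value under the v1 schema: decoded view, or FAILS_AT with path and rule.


decoded: {"tier": "OWNER", "score": 10.0, "age": null, "email": "omega", "weight": 0.25}

in Invoice below, arrows point writer -> reader
decode (reader v1):
  tier := "OWNER"
  score := 10.0
  age := null (missing; optional => null)
  email := "omega" (missing; default applied)
  weight := 0.25
  writer attempts: no reader field; dropped
  => decoded: {"tier": "OWNER", "score": 10.0, "age": null, "email": "omega", "weight": 0.25}
the other Invoice changes do not affect what is asked:
  field email in record Invoice: type string changed to bytes (its default is dropped) -> shifts the Invoice verdicts, not this decode
  enum Kind (field tier in record Invoice): symbol HIGH added -> triggers nothing under the printed rules; the Invoice answer is the same either way


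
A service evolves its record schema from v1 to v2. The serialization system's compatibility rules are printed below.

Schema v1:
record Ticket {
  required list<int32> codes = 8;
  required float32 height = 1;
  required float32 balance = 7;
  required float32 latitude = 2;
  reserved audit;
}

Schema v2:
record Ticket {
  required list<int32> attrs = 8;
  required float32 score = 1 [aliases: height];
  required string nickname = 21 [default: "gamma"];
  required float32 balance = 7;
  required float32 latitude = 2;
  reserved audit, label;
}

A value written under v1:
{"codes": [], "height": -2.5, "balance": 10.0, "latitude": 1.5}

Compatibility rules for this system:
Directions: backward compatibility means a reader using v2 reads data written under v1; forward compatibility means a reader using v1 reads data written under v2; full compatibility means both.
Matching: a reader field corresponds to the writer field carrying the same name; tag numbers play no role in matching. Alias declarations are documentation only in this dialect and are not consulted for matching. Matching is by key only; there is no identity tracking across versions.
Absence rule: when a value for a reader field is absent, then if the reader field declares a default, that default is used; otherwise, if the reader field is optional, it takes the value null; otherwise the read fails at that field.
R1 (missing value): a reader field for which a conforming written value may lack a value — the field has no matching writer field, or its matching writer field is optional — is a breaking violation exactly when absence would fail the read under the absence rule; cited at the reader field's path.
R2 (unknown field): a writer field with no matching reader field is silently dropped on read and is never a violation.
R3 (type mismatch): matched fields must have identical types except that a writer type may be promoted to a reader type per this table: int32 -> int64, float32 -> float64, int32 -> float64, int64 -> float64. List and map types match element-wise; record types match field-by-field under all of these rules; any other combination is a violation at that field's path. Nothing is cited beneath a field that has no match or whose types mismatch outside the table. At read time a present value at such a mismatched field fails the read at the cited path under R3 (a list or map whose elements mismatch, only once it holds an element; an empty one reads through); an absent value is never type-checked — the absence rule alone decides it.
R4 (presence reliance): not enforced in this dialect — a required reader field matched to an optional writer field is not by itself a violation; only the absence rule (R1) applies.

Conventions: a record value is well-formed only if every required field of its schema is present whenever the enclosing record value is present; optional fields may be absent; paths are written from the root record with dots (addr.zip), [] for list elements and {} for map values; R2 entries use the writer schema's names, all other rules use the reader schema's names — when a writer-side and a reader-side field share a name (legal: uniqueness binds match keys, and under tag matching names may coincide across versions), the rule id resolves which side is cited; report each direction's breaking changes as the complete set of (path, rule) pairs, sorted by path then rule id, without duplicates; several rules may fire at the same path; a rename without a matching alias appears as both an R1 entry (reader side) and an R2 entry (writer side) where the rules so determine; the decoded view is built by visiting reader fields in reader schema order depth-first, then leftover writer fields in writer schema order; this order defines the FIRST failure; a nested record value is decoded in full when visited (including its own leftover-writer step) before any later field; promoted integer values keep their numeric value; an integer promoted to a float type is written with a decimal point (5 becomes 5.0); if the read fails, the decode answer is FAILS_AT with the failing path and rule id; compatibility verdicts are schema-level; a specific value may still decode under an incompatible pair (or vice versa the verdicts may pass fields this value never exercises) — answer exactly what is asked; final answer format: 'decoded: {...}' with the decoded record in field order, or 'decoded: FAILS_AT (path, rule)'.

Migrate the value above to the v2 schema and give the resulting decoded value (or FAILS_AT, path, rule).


decoded: FAILS_AT (attrs, R1)

the writer's type comes first in each Ticket pair
decoding the Ticket value with the v2 reader:
  read fails at attrs under R1 (no fill)
  => FAILS_AT (attrs, R1)
ruling out the remaining Ticket differences:
  renamed field height to score in record Ticket (alias height declared on the renamed field) -> affects the rule determinations only; this particular Ticket value decodes identically
  added field nickname to record Ticket: required string, tag 21, default "gamma" (in v2 it sits immediately before balance) -> no rule fires on it and the decoded Ticket view is identical with or without it


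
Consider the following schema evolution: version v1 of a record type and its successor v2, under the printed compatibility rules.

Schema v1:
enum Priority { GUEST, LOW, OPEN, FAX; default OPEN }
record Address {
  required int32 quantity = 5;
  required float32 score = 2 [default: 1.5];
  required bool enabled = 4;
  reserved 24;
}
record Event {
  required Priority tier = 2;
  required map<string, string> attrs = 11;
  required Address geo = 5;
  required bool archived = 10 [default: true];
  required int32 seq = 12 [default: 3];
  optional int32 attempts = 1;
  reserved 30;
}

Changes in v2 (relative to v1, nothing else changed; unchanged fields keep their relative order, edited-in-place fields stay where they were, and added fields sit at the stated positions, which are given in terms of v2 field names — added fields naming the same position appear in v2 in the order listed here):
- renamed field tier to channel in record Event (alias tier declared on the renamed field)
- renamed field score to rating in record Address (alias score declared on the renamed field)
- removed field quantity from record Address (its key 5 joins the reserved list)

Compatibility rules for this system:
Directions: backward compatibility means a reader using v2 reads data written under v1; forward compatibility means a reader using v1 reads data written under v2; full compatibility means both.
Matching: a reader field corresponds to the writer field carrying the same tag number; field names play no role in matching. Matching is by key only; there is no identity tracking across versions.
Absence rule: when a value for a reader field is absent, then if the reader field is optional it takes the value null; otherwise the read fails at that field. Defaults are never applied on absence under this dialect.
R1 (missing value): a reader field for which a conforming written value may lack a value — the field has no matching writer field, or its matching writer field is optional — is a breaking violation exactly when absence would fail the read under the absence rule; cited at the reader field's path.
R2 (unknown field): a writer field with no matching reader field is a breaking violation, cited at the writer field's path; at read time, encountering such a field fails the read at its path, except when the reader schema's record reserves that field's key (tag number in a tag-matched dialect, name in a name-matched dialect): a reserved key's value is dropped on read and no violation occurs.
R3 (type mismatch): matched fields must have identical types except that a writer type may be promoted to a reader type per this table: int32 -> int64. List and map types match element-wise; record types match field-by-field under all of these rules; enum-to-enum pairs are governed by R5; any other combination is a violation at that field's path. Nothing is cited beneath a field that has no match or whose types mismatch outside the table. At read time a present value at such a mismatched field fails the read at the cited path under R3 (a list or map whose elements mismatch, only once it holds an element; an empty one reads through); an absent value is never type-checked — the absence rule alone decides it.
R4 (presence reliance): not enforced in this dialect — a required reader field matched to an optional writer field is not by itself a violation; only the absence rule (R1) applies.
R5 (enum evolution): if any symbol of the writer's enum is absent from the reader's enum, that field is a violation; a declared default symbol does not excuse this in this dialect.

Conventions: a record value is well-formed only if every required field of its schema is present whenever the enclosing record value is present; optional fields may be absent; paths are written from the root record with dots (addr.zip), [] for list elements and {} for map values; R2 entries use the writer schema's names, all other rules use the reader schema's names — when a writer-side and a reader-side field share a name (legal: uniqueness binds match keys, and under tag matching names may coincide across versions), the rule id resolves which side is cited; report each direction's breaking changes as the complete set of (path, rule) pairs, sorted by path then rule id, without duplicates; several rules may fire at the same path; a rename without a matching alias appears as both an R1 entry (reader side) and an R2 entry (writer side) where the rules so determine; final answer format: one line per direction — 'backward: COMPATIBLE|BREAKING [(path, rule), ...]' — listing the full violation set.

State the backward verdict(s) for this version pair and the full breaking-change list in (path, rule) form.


backward: COMPATIBLE []

arrows below run writer -> reader for Event
backward on Event — v2 reading data written by v1:
  channel: Priority -> Priority, writer required; from tier
  attrs: map<string, string> -> map<string, string>, writer required; from attrs
  geo: Address -> Address, writer required; from geo
  archived: bool -> bool, writer required; from archived
  seq: int32 -> int32, writer required; from seq
  attempts: int32 -> int32, writer optional; from attempts
  geo.rating: float32 -> float32, writer required; from geo.score
  geo.enabled: bool -> bool, writer required; from geo.enabled
  leftover writer field: geo.quantity
  => no violations; backward on Event: COMPATIBLE
remaining Event differences; none change what is asked:
  renamed field tier to channel in record Event (alias tier declared on the renamed field) -> no rule fires on it in Event's dialect; the asked verdict holds
  renamed field score to rating in record Address (alias score declared on the renamed field) -> no rule fires on it in Event's dialect; the asked verdict holds
  removed field quantity from record Address (its key 5 joins the reserved list) -> its effect on Event is confined to the forward direction, not asked


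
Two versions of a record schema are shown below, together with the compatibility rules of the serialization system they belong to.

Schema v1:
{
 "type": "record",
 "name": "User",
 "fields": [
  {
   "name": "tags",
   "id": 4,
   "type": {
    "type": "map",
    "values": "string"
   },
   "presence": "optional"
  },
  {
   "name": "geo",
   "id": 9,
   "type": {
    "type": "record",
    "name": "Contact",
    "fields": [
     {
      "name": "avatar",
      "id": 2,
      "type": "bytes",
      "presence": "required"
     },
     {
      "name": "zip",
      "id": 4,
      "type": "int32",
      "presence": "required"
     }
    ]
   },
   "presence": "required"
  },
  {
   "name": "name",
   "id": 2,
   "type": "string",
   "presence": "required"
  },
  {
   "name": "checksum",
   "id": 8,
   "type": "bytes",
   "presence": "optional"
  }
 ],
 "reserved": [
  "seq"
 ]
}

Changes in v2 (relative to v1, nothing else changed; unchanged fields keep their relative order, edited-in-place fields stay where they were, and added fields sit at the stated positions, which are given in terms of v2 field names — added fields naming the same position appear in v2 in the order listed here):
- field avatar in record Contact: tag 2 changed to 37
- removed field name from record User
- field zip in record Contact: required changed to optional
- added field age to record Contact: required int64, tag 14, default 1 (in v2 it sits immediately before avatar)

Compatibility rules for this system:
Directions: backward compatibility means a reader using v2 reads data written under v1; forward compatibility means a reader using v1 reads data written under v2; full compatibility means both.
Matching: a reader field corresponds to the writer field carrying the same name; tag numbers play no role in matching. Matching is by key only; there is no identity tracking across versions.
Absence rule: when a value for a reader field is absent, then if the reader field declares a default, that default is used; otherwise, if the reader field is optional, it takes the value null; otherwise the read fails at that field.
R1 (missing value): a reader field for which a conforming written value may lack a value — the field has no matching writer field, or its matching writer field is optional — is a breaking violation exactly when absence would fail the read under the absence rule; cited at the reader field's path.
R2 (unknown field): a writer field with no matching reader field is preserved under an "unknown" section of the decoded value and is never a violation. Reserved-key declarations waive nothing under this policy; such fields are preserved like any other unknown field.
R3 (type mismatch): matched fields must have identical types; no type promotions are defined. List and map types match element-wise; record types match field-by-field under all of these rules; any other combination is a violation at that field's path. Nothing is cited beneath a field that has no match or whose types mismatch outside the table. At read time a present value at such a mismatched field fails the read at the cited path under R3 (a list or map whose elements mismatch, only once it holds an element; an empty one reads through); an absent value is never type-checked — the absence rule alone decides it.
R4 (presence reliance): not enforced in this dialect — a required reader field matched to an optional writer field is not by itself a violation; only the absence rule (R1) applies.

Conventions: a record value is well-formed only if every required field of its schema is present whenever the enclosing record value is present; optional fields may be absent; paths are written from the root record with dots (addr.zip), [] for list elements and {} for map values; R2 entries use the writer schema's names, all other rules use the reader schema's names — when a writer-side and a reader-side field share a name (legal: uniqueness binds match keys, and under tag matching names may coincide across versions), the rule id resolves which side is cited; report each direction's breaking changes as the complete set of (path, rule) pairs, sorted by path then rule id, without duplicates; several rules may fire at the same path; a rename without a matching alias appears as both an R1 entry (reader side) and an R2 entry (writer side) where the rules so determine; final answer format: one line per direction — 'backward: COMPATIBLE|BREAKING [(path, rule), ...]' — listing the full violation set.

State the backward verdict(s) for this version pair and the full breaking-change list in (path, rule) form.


each type pair in User: writer, then reader
backward pass over User, reader schema v2, writer schema v1:
  map<string, string> -> map<string, string>, writer optional: tags aligns to tags
  Contact -> Contact, writer required: geo aligns to geo
  bytes -> bytes, writer optional: checksum aligns to checksum
  writer name: unknown to reader
  geo.age: no writer-side match
  bytes -> bytes, writer required: geo.avatar aligns to geo.avatar
  int32 -> int32, writer required: geo.zip aligns to geo.zip
  => backward verdict for User: COMPATIBLE, no violations
the rest of the User diff is inert for this question:
  field avatar in record Contact: tag 2 changed to 37 -> fires no rule on User, leaving the asked answer as it is
  removed field name from record User -> its effect on User is confined to the forward direction, not asked
  field zip in record Contact: required changed to optional -> its effect on User is confined to the forward direction, not asked
  added field age to record Contact: required int64, tag 14, default 1 (in v2 it sits immediately before avatar) -> fires no rule on User, leaving the asked answer as it is

backward: COMPATIBLE []
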